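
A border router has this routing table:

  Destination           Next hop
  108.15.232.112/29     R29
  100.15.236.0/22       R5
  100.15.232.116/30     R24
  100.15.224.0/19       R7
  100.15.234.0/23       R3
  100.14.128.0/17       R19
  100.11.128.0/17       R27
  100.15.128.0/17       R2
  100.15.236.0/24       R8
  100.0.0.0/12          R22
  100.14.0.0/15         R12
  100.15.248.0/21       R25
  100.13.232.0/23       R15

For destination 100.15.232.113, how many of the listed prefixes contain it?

Prefixes containing 100.15.232.113:
  100.0.0.0/12 (100.0.0.0 - 100.15.255.255)
  100.14.0.0/15 (100.14.0.0 - 100.15.255.255)
  100.15.128.0/17 (100.15.128.0 - 100.15.255.255)
  100.15.224.0/19 (100.15.224.0 - 100.15.255.255)
Total matching entries: 4.

4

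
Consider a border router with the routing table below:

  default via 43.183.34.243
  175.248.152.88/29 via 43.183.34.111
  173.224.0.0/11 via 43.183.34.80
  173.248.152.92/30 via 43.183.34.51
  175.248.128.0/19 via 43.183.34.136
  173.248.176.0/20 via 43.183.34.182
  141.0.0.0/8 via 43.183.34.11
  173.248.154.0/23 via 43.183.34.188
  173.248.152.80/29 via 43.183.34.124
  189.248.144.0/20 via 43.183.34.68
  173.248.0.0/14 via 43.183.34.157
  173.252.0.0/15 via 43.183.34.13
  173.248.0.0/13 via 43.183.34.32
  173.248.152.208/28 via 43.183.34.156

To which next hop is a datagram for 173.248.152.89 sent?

43.183.34.157

Routes whose prefix contains 173.248.152.89:
  0.0.0.0/0 (default, matches everything) -> 43.183.34.243
  173.224.0.0/11 (173.224.0.0 - 173.255.255.255) -> 43.183.34.80
  173.248.0.0/13 (173.248.0.0 - 173.255.255.255) -> 43.183.34.32
  173.248.0.0/14 (173.248.0.0 - 173.251.255.255) -> 43.183.34.157
More-specific entries that do NOT match:
  173.248.152.92/30 (173.248.152.92 - 173.248.152.95) does not contain 173.248.152.89
  175.248.152.88/29 (175.248.152.88 - 175.248.152.95) does not contain 173.248.152.89
  173.248.152.80/29 (173.248.152.80 - 173.248.152.87) does not contain 173.248.152.89
  173.248.152.208/28 (173.248.152.208 - 173.248.152.223) does not contain 173.248.152.89
  173.248.154.0/23 (173.248.154.0 - 173.248.155.255) does not contain 173.248.152.89
  173.248.176.0/20 (173.248.176.0 - 173.248.191.255) does not contain 173.248.152.89
  189.248.144.0/20 (189.248.144.0 - 189.248.159.255) does not contain 173.248.152.89
  175.248.128.0/19 (175.248.128.0 - 175.248.159.255) does not contain 173.248.152.89
  173.252.0.0/15 (173.252.0.0 - 173.253.255.255) does not contain 173.248.152.89
Longest matching prefix is /14 -> next hop 43.183.34.157.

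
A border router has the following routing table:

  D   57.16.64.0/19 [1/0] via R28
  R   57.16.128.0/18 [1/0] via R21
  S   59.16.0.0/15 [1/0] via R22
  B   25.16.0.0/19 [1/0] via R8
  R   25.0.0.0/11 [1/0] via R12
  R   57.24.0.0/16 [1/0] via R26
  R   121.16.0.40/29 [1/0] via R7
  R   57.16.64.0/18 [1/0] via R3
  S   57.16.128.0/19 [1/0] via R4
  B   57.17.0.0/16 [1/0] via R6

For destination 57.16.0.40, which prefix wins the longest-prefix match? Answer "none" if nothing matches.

57.16.0.40 is outside every listed prefix and there is no default route.

none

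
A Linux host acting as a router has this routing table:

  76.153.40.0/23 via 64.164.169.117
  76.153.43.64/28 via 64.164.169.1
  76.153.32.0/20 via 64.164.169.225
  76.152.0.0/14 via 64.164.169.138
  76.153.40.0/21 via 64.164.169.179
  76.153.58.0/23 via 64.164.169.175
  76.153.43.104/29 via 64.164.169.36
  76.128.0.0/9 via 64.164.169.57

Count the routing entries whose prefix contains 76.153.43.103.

4

Prefixes containing 76.153.43.103:
  76.128.0.0/9 (76.128.0.0 - 76.255.255.255)
  76.152.0.0/14 (76.152.0.0 - 76.155.255.255)
  76.153.32.0/20 (76.153.32.0 - 76.153.47.255)
  76.153.40.0/21 (76.153.40.0 - 76.153.47.255)
Total matching entries: 4.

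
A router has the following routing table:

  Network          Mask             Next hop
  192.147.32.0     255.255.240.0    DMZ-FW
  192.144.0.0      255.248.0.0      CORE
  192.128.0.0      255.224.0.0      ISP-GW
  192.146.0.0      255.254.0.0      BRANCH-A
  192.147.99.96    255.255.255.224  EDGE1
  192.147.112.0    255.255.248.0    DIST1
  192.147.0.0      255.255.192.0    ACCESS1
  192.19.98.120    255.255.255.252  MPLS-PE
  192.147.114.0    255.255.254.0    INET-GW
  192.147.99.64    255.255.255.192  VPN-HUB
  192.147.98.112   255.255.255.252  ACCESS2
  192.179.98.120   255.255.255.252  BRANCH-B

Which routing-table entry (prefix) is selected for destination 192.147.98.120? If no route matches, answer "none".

192.146.0.0/15

Entries matching 192.147.98.120:
  192.128.0.0/11 (192.128.0.0 - 192.159.255.255)
  192.144.0.0/13 (192.144.0.0 - 192.151.255.255)
  192.146.0.0/15 (192.146.0.0 - 192.147.255.255)
Most specific is 192.146.0.0/15.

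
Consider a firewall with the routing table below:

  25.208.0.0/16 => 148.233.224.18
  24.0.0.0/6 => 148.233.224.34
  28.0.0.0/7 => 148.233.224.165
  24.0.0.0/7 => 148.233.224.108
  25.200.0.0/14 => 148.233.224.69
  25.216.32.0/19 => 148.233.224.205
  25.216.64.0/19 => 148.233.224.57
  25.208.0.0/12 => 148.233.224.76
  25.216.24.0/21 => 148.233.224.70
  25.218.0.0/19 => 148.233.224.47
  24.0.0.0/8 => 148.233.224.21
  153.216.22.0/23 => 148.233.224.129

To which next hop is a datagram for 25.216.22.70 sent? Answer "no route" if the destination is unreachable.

Routes whose prefix contains 25.216.22.70:
  24.0.0.0/6 (24.0.0.0 - 27.255.255.255) -> 148.233.224.34
  24.0.0.0/7 (24.0.0.0 - 25.255.255.255) -> 148.233.224.108
  25.208.0.0/12 (25.208.0.0 - 25.223.255.255) -> 148.233.224.76
More-specific entries that do NOT match:
  153.216.22.0/23 (153.216.22.0 - 153.216.23.255) does not contain 25.216.22.70
  25.216.24.0/21 (25.216.24.0 - 25.216.31.255) does not contain 25.216.22.70
  25.216.32.0/19 (25.216.32.0 - 25.216.63.255) does not contain 25.216.22.70
  25.216.64.0/19 (25.216.64.0 - 25.216.95.255) does not contain 25.216.22.70
  25.218.0.0/19 (25.218.0.0 - 25.218.31.255) does not contain 25.216.22.70
  25.208.0.0/16 (25.208.0.0 - 25.208.255.255) does not contain 25.216.22.70
  25.200.0.0/14 (25.200.0.0 - 25.203.255.255) does not contain 25.216.22.70
Longest matching prefix is /12 -> next hop 148.233.224.76.

148.233.224.76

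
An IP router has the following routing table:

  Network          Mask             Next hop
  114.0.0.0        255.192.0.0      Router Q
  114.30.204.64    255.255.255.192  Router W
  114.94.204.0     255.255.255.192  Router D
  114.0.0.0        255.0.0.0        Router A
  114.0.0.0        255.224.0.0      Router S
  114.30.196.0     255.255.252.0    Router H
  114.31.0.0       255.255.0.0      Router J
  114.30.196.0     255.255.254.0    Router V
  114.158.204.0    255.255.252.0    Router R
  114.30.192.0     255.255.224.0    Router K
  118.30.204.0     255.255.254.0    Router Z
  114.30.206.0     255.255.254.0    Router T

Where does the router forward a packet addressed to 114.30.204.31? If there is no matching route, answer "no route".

Router K

Routes whose prefix contains 114.30.204.31:
  114.0.0.0/8 (114.0.0.0 - 114.255.255.255) -> Router A
  114.0.0.0/10 (114.0.0.0 - 114.63.255.255) -> Router Q
  114.0.0.0/11 (114.0.0.0 - 114.31.255.255) -> Router S
  114.30.192.0/19 (114.30.192.0 - 114.30.223.255) -> Router K
More-specific entries that do NOT match:
  114.30.204.64/26 (114.30.204.64 - 114.30.204.127) does not contain 114.30.204.31
  114.94.204.0/26 (114.94.204.0 - 114.94.204.63) does not contain 114.30.204.31
  114.30.196.0/23 (114.30.196.0 - 114.30.197.255) does not contain 114.30.204.31
  118.30.204.0/23 (118.30.204.0 - 118.30.205.255) does not contain 114.30.204.31
  114.30.206.0/23 (114.30.206.0 - 114.30.207.255) does not contain 114.30.204.31
  114.30.196.0/22 (114.30.196.0 - 114.30.199.255) does not contain 114.30.204.31
  114.158.204.0/22 (114.158.204.0 - 114.158.207.255) does not contain 114.30.204.31
Longest matching prefix is /19 -> next hop Router K.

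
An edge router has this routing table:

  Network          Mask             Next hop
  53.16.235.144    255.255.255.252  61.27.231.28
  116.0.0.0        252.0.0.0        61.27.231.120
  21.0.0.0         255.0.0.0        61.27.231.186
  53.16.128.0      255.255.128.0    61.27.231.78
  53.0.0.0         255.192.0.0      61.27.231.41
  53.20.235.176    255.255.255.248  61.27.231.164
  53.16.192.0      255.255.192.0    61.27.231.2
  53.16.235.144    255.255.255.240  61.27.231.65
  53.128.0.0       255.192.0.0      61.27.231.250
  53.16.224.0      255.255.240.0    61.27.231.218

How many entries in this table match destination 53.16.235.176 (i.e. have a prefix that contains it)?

Prefixes containing 53.16.235.176:
  53.0.0.0/10 (53.0.0.0 - 53.63.255.255)
  53.16.128.0/17 (53.16.128.0 - 53.16.255.255)
  53.16.192.0/18 (53.16.192.0 - 53.16.255.255)
  53.16.224.0/20 (53.16.224.0 - 53.16.239.255)
Total matching entries: 4.

4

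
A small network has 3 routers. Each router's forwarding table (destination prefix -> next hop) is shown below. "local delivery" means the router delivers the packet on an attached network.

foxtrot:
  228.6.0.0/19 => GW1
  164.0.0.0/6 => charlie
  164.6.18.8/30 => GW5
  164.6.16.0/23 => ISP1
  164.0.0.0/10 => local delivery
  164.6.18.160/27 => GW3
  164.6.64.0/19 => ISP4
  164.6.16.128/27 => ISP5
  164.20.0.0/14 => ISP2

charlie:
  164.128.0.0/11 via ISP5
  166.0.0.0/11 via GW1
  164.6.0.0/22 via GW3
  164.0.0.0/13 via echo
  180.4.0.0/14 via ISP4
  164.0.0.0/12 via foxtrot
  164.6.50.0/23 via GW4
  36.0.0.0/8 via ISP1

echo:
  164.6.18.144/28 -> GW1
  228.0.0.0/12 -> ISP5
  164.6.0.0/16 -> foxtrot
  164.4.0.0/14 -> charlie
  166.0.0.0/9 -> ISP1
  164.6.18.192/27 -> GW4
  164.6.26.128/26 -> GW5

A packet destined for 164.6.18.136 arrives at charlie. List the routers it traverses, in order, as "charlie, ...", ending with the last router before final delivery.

charlie, echo, foxtrot

At charlie: longest match for 164.6.18.136 is 164.0.0.0/13 -> echo
At echo: longest match for 164.6.18.136 is 164.6.0.0/16 -> foxtrot
At foxtrot: longest match for 164.6.18.136 is 164.0.0.0/10 -> local delivery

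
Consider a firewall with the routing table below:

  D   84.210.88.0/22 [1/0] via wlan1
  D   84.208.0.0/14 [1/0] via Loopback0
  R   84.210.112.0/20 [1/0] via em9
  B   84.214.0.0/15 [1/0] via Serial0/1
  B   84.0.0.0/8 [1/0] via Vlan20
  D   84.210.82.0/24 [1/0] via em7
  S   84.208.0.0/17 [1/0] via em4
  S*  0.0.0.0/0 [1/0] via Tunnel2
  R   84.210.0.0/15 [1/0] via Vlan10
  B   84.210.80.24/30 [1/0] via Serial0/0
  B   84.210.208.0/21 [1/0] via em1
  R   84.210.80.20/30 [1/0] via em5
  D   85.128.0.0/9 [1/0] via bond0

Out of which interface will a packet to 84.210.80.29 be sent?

Routes whose prefix contains 84.210.80.29:
  0.0.0.0/0 (default, matches everything) -> Tunnel2
  84.0.0.0/8 (84.0.0.0 - 84.255.255.255) -> Vlan20
  84.208.0.0/14 (84.208.0.0 - 84.211.255.255) -> Loopback0
  84.210.0.0/15 (84.210.0.0 - 84.211.255.255) -> Vlan10
More-specific entries that do NOT match:
  84.210.80.24/30 (84.210.80.24 - 84.210.80.27) does not contain 84.210.80.29
  84.210.80.20/30 (84.210.80.20 - 84.210.80.23) does not contain 84.210.80.29
  84.210.82.0/24 (84.210.82.0 - 84.210.82.255) does not contain 84.210.80.29
  84.210.88.0/22 (84.210.88.0 - 84.210.91.255) does not contain 84.210.80.29
  84.210.208.0/21 (84.210.208.0 - 84.210.215.255) does not contain 84.210.80.29
  84.210.112.0/20 (84.210.112.0 - 84.210.127.255) does not contain 84.210.80.29
  84.208.0.0/17 (84.208.0.0 - 84.208.127.255) does not contain 84.210.80.29
Longest matching prefix is /15 -> interface Vlan10.

Vlan10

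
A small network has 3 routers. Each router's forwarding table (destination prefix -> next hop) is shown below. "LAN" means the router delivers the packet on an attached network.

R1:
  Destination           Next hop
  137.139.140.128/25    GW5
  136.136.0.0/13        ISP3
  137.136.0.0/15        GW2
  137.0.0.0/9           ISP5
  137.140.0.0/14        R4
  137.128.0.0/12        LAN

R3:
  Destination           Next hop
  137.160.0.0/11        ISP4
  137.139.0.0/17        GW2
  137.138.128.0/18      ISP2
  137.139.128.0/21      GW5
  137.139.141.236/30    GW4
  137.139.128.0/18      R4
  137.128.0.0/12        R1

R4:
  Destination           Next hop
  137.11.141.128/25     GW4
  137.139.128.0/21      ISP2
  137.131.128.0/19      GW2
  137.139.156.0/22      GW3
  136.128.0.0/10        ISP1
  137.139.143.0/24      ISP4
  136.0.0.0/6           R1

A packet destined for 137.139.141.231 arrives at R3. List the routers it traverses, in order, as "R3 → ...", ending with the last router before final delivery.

At R3: longest match for 137.139.141.231 is 137.139.128.0/18 -> R4
At R4: longest match for 137.139.141.231 is 136.0.0.0/6 -> R1
At R1: longest match for 137.139.141.231 is 137.128.0.0/12 -> LAN

R3 → R4 → R1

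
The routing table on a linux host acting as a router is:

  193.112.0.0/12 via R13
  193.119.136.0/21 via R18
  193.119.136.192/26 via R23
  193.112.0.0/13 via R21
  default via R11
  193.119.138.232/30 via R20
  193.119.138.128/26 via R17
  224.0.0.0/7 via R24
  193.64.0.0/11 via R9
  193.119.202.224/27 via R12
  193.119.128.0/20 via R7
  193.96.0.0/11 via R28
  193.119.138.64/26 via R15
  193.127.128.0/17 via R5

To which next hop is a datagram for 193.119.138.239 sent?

Routes whose prefix contains 193.119.138.239:
  0.0.0.0/0 (default, matches everything) -> R11
  193.96.0.0/11 (193.96.0.0 - 193.127.255.255) -> R28
  193.112.0.0/12 (193.112.0.0 - 193.127.255.255) -> R13
  193.112.0.0/13 (193.112.0.0 - 193.119.255.255) -> R21
  193.119.128.0/20 (193.119.128.0 - 193.119.143.255) -> R7
  193.119.136.0/21 (193.119.136.0 - 193.119.143.255) -> R18
More-specific entries that do NOT match:
  193.119.138.232/30 (193.119.138.232 - 193.119.138.235) does not contain 193.119.138.239
  193.119.202.224/27 (193.119.202.224 - 193.119.202.255) does not contain 193.119.138.239
  193.119.136.192/26 (193.119.136.192 - 193.119.136.255) does not contain 193.119.138.239
  193.119.138.128/26 (193.119.138.128 - 193.119.138.191) does not contain 193.119.138.239
  193.119.138.64/26 (193.119.138.64 - 193.119.138.127) does not contain 193.119.138.239
Longest matching prefix is /21 -> next hop R18.

R18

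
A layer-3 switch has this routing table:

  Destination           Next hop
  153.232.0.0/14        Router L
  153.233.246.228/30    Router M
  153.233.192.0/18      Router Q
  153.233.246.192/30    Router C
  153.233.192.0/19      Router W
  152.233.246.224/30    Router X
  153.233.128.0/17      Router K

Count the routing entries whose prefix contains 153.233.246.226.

3

Prefixes containing 153.233.246.226:
  153.232.0.0/14 (153.232.0.0 - 153.235.255.255)
  153.233.128.0/17 (153.233.128.0 - 153.233.255.255)
  153.233.192.0/18 (153.233.192.0 - 153.233.255.255)
Total matching entries: 3.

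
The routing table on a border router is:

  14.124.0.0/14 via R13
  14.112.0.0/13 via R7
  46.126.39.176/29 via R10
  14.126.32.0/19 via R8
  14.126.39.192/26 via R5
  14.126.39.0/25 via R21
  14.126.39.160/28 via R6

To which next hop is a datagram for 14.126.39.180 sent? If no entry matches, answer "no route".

R8

Routes whose prefix contains 14.126.39.180:
  14.124.0.0/14 (14.124.0.0 - 14.127.255.255) -> R13
  14.126.32.0/19 (14.126.32.0 - 14.126.63.255) -> R8
More-specific entries that do NOT match:
  46.126.39.176/29 (46.126.39.176 - 46.126.39.183) does not contain 14.126.39.180
  14.126.39.160/28 (14.126.39.160 - 14.126.39.175) does not contain 14.126.39.180
  14.126.39.192/26 (14.126.39.192 - 14.126.39.255) does not contain 14.126.39.180
  14.126.39.0/25 (14.126.39.0 - 14.126.39.127) does not contain 14.126.39.180
Longest matching prefix is /19 -> next hop R8.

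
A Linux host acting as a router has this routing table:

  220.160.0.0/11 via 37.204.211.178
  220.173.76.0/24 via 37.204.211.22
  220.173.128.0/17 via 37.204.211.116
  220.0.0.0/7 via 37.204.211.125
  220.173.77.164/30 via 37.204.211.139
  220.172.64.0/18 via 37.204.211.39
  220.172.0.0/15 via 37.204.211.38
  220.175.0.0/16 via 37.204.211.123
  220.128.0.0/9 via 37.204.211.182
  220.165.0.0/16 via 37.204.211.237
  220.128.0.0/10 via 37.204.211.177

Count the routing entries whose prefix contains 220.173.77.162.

5

Prefixes containing 220.173.77.162:
  220.0.0.0/7 (220.0.0.0 - 221.255.255.255)
  220.128.0.0/9 (220.128.0.0 - 220.255.255.255)
  220.128.0.0/10 (220.128.0.0 - 220.191.255.255)
  220.160.0.0/11 (220.160.0.0 - 220.191.255.255)
  220.172.0.0/15 (220.172.0.0 - 220.173.255.255)
Total matching entries: 5.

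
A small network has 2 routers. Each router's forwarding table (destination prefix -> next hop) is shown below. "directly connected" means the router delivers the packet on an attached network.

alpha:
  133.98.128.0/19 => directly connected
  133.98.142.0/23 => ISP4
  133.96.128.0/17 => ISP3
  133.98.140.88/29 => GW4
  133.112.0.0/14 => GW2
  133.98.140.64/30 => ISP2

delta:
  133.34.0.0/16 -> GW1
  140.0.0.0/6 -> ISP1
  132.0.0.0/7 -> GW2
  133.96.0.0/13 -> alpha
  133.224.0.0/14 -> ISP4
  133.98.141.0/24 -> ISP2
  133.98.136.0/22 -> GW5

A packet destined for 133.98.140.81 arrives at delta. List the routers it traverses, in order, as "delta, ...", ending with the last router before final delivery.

At delta: longest match for 133.98.140.81 is 133.96.0.0/13 -> alpha
At alpha: longest match for 133.98.140.81 is 133.98.128.0/19 -> directly connected

delta, alpha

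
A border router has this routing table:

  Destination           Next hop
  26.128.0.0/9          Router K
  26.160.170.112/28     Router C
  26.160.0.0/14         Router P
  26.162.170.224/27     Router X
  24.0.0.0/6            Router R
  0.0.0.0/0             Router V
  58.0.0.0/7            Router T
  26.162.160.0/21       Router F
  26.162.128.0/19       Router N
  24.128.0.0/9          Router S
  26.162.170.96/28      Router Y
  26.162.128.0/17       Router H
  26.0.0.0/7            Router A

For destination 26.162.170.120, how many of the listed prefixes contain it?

6

Prefixes containing 26.162.170.120:
  0.0.0.0/0 (default, matches everything)
  24.0.0.0/6 (24.0.0.0 - 27.255.255.255)
  26.0.0.0/7 (26.0.0.0 - 27.255.255.255)
  26.128.0.0/9 (26.128.0.0 - 26.255.255.255)
  26.160.0.0/14 (26.160.0.0 - 26.163.255.255)
  26.162.128.0/17 (26.162.128.0 - 26.162.255.255)
Total matching entries: 6.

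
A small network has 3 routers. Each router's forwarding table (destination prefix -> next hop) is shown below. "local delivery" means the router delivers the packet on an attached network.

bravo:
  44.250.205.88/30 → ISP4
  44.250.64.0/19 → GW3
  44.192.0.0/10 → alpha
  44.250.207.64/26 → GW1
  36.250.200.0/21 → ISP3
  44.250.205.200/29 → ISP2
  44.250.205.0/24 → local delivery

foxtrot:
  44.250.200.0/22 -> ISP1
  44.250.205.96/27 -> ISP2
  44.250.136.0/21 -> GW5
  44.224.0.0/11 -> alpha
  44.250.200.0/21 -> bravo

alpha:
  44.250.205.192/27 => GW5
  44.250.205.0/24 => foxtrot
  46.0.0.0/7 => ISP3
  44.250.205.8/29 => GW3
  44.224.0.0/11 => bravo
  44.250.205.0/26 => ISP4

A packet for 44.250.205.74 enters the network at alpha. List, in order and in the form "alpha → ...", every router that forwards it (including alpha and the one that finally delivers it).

At alpha: longest match for 44.250.205.74 is 44.250.205.0/24 -> foxtrot
At foxtrot: longest match for 44.250.205.74 is 44.250.200.0/21 -> bravo
At bravo: longest match for 44.250.205.74 is 44.250.205.0/24 -> local delivery

alpha → foxtrot → bravo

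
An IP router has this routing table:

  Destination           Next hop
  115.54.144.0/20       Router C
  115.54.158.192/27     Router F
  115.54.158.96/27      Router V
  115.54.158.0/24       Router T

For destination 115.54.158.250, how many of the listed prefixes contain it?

Prefixes containing 115.54.158.250:
  115.54.144.0/20 (115.54.144.0 - 115.54.159.255)
  115.54.158.0/24 (115.54.158.0 - 115.54.158.255)
Total matching entries: 2.

2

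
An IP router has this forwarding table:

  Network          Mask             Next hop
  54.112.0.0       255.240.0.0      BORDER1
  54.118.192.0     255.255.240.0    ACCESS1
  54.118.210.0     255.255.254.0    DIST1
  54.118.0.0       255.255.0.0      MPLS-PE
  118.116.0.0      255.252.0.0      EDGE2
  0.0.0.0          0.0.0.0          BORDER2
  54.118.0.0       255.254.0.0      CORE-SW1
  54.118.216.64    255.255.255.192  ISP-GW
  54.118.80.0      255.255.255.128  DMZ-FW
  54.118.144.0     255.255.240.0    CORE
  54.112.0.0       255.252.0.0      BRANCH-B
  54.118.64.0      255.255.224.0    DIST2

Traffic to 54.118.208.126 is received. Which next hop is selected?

MPLS-PE

Routes whose prefix contains 54.118.208.126:
  0.0.0.0/0 (default, matches everything) -> BORDER2
  54.112.0.0/12 (54.112.0.0 - 54.127.255.255) -> BORDER1
  54.118.0.0/15 (54.118.0.0 - 54.119.255.255) -> CORE-SW1
  54.118.0.0/16 (54.118.0.0 - 54.118.255.255) -> MPLS-PE
More-specific entries that do NOT match:
  54.118.216.64/26 (54.118.216.64 - 54.118.216.127) does not contain 54.118.208.126
  54.118.80.0/25 (54.118.80.0 - 54.118.80.127) does not contain 54.118.208.126
  54.118.210.0/23 (54.118.210.0 - 54.118.211.255) does not contain 54.118.208.126
  54.118.192.0/20 (54.118.192.0 - 54.118.207.255) does not contain 54.118.208.126
  54.118.144.0/20 (54.118.144.0 - 54.118.159.255) does not contain 54.118.208.126
  54.118.64.0/19 (54.118.64.0 - 54.118.95.255) does not contain 54.118.208.126
Longest matching prefix is /16 -> next hop MPLS-PE.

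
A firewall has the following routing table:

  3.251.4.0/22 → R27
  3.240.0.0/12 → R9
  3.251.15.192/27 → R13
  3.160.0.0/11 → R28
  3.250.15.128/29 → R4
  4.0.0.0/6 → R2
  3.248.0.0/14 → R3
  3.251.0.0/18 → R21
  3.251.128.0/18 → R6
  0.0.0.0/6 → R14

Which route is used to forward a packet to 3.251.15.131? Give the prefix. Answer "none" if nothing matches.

3.251.0.0/18

Entries matching 3.251.15.131:
  0.0.0.0/6 (0.0.0.0 - 3.255.255.255)
  3.240.0.0/12 (3.240.0.0 - 3.255.255.255)
  3.248.0.0/14 (3.248.0.0 - 3.251.255.255)
  3.251.0.0/18 (3.251.0.0 - 3.251.63.255)
Most specific is 3.251.0.0/18.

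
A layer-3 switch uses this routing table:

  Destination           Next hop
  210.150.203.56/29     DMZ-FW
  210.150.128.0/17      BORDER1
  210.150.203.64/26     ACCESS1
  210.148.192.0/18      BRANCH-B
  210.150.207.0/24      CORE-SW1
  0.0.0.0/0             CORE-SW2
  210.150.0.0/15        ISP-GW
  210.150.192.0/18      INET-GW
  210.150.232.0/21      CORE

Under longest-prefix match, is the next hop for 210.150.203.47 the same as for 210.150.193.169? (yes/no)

yes

210.150.203.47: longest match 210.150.192.0/18 -> INET-GW
210.150.193.169: longest match 210.150.192.0/18 -> INET-GW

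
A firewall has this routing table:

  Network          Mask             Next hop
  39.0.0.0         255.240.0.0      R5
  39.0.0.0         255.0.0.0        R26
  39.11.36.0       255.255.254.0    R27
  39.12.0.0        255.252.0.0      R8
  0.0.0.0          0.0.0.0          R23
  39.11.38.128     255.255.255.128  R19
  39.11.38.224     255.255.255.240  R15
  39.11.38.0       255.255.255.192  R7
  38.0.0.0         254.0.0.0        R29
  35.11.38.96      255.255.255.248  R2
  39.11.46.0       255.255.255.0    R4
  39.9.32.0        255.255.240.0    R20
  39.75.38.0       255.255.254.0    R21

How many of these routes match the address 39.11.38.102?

Prefixes containing 39.11.38.102:
  0.0.0.0/0 (default, matches everything)
  38.0.0.0/7 (38.0.0.0 - 39.255.255.255)
  39.0.0.0/8 (39.0.0.0 - 39.255.255.255)
  39.0.0.0/12 (39.0.0.0 - 39.15.255.255)
Total matching entries: 4.

4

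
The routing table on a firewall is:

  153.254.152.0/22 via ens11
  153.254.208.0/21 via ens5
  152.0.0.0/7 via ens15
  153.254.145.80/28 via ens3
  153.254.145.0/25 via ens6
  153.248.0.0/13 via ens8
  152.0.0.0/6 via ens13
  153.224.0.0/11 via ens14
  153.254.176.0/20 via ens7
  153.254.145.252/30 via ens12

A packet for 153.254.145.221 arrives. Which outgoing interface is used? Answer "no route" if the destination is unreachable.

ens8

Routes whose prefix contains 153.254.145.221:
  152.0.0.0/6 (152.0.0.0 - 155.255.255.255) -> ens13
  152.0.0.0/7 (152.0.0.0 - 153.255.255.255) -> ens15
  153.224.0.0/11 (153.224.0.0 - 153.255.255.255) -> ens14
  153.248.0.0/13 (153.248.0.0 - 153.255.255.255) -> ens8
More-specific entries that do NOT match:
  153.254.145.252/30 (153.254.145.252 - 153.254.145.255) does not contain 153.254.145.221
  153.254.145.80/28 (153.254.145.80 - 153.254.145.95) does not contain 153.254.145.221
  153.254.145.0/25 (153.254.145.0 - 153.254.145.127) does not contain 153.254.145.221
  153.254.152.0/22 (153.254.152.0 - 153.254.155.255) does not contain 153.254.145.221
  153.254.208.0/21 (153.254.208.0 - 153.254.215.255) does not contain 153.254.145.221
  153.254.176.0/20 (153.254.176.0 - 153.254.191.255) does not contain 153.254.145.221
Longest matching prefix is /13 -> interface ens8.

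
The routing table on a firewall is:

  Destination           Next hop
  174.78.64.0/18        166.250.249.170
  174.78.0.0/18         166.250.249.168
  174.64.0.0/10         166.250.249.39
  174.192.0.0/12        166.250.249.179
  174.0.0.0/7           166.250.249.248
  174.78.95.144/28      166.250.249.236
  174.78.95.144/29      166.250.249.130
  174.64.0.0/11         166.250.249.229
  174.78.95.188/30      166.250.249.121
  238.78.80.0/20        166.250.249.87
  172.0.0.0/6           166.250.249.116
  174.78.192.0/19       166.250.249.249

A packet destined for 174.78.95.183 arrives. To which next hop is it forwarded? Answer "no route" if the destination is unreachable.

Routes whose prefix contains 174.78.95.183:
  172.0.0.0/6 (172.0.0.0 - 175.255.255.255) -> 166.250.249.116
  174.0.0.0/7 (174.0.0.0 - 175.255.255.255) -> 166.250.249.248
  174.64.0.0/10 (174.64.0.0 - 174.127.255.255) -> 166.250.249.39
  174.64.0.0/11 (174.64.0.0 - 174.95.255.255) -> 166.250.249.229
  174.78.64.0/18 (174.78.64.0 - 174.78.127.255) -> 166.250.249.170
More-specific entries that do NOT match:
  174.78.95.188/30 (174.78.95.188 - 174.78.95.191) does not contain 174.78.95.183
  174.78.95.144/29 (174.78.95.144 - 174.78.95.151) does not contain 174.78.95.183
  174.78.95.144/28 (174.78.95.144 - 174.78.95.159) does not contain 174.78.95.183
  238.78.80.0/20 (238.78.80.0 - 238.78.95.255) does not contain 174.78.95.183
  174.78.192.0/19 (174.78.192.0 - 174.78.223.255) does not contain 174.78.95.183
Longest matching prefix is /18 -> next hop 166.250.249.170.

166.250.249.170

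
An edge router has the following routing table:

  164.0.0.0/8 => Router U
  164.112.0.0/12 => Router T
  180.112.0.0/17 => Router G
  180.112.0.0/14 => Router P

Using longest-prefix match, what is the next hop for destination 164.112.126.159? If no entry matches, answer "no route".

Router T

Routes whose prefix contains 164.112.126.159:
  164.0.0.0/8 (164.0.0.0 - 164.255.255.255) -> Router U
  164.112.0.0/12 (164.112.0.0 - 164.127.255.255) -> Router T
More-specific entries that do NOT match:
  180.112.0.0/17 (180.112.0.0 - 180.112.127.255) does not contain 164.112.126.159
  180.112.0.0/14 (180.112.0.0 - 180.115.255.255) does not contain 164.112.126.159
Longest matching prefix is /12 -> next hop Router T.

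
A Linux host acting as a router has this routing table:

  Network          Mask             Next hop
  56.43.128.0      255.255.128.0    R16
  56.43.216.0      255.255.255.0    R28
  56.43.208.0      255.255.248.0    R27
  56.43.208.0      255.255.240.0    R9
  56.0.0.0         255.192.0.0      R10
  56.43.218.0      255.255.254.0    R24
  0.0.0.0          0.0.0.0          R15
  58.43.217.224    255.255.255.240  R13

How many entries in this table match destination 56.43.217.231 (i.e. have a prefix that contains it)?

4

Prefixes containing 56.43.217.231:
  0.0.0.0/0 (default, matches everything)
  56.0.0.0/10 (56.0.0.0 - 56.63.255.255)
  56.43.128.0/17 (56.43.128.0 - 56.43.255.255)
  56.43.208.0/20 (56.43.208.0 - 56.43.223.255)
Total matching entries: 4.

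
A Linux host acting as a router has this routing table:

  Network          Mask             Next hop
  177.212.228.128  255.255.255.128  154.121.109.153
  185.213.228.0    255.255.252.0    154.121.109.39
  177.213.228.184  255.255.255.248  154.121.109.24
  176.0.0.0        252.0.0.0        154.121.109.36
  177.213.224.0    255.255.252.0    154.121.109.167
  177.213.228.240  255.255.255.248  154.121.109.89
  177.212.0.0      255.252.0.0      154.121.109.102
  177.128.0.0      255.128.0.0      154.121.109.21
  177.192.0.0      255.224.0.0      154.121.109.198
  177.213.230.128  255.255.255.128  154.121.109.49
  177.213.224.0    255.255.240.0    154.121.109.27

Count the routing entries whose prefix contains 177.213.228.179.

5

Prefixes containing 177.213.228.179:
  176.0.0.0/6 (176.0.0.0 - 179.255.255.255)
  177.128.0.0/9 (177.128.0.0 - 177.255.255.255)
  177.192.0.0/11 (177.192.0.0 - 177.223.255.255)
  177.212.0.0/14 (177.212.0.0 - 177.215.255.255)
  177.213.224.0/20 (177.213.224.0 - 177.213.239.255)
Total matching entries: 5.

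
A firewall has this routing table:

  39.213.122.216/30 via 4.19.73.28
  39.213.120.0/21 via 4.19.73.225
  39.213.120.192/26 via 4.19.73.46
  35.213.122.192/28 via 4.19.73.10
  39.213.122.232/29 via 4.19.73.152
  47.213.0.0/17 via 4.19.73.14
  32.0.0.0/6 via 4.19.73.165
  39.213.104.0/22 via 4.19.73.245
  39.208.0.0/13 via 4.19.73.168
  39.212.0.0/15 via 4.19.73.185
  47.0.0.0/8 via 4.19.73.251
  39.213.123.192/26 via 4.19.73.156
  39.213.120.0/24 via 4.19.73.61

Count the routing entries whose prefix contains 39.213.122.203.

Prefixes containing 39.213.122.203:
  39.208.0.0/13 (39.208.0.0 - 39.215.255.255)
  39.212.0.0/15 (39.212.0.0 - 39.213.255.255)
  39.213.120.0/21 (39.213.120.0 - 39.213.127.255)
Total matching entries: 3.

3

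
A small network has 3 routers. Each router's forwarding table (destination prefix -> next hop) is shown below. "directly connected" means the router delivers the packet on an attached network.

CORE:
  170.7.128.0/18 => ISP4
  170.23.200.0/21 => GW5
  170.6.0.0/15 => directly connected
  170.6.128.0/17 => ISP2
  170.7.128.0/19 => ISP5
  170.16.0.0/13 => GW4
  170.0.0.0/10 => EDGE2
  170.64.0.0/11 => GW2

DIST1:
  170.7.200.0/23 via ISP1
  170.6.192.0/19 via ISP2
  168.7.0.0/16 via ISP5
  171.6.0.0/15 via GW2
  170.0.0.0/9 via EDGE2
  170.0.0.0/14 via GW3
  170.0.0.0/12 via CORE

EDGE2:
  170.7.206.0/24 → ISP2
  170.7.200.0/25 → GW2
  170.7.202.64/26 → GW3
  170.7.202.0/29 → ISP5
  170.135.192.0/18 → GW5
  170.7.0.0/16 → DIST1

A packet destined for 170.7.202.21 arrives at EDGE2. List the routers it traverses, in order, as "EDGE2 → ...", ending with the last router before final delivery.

At EDGE2: longest match for 170.7.202.21 is 170.7.0.0/16 -> DIST1
At DIST1: longest match for 170.7.202.21 is 170.0.0.0/12 -> CORE
At CORE: longest match for 170.7.202.21 is 170.6.0.0/15 -> directly connected

EDGE2 → DIST1 → CORE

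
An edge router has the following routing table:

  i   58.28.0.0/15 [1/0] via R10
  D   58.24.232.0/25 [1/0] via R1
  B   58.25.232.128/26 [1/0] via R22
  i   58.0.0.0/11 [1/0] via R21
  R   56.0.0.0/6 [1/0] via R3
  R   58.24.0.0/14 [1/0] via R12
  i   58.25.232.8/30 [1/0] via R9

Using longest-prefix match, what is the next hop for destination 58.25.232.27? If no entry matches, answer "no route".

Routes whose prefix contains 58.25.232.27:
  56.0.0.0/6 (56.0.0.0 - 59.255.255.255) -> R3
  58.0.0.0/11 (58.0.0.0 - 58.31.255.255) -> R21
  58.24.0.0/14 (58.24.0.0 - 58.27.255.255) -> R12
More-specific entries that do NOT match:
  58.25.232.8/30 (58.25.232.8 - 58.25.232.11) does not contain 58.25.232.27
  58.25.232.128/26 (58.25.232.128 - 58.25.232.191) does not contain 58.25.232.27
  58.24.232.0/25 (58.24.232.0 - 58.24.232.127) does not contain 58.25.232.27
  58.28.0.0/15 (58.28.0.0 - 58.29.255.255) does not contain 58.25.232.27
Longest matching prefix is /14 -> next hop R12.

R12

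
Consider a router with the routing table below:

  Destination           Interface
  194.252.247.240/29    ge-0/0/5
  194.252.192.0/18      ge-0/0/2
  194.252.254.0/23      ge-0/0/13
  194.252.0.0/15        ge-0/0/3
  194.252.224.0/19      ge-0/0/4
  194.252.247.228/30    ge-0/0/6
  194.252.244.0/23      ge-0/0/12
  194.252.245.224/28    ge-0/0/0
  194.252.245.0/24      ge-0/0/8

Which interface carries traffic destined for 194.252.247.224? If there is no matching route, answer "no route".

ge-0/0/4

Routes whose prefix contains 194.252.247.224:
  194.252.0.0/15 (194.252.0.0 - 194.253.255.255) -> ge-0/0/3
  194.252.192.0/18 (194.252.192.0 - 194.252.255.255) -> ge-0/0/2
  194.252.224.0/19 (194.252.224.0 - 194.252.255.255) -> ge-0/0/4
More-specific entries that do NOT match:
  194.252.247.228/30 (194.252.247.228 - 194.252.247.231) does not contain 194.252.247.224
  194.252.247.240/29 (194.252.247.240 - 194.252.247.247) does not contain 194.252.247.224
  194.252.245.224/28 (194.252.245.224 - 194.252.245.239) does not contain 194.252.247.224
  194.252.245.0/24 (194.252.245.0 - 194.252.245.255) does not contain 194.252.247.224
  194.252.254.0/23 (194.252.254.0 - 194.252.255.255) does not contain 194.252.247.224
  194.252.244.0/23 (194.252.244.0 - 194.252.245.255) does not contain 194.252.247.224
Longest matching prefix is /19 -> interface ge-0/0/4.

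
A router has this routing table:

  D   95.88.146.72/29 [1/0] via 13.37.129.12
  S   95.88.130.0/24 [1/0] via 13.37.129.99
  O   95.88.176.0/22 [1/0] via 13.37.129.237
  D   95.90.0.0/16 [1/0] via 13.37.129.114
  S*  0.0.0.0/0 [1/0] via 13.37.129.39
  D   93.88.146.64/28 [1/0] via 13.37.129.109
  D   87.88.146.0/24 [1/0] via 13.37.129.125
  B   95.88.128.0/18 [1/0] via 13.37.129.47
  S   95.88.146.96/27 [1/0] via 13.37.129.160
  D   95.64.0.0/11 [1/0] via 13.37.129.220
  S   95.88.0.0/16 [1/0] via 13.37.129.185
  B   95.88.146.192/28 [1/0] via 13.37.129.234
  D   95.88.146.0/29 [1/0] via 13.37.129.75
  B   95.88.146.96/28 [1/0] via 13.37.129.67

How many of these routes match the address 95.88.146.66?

4

Prefixes containing 95.88.146.66:
  0.0.0.0/0 (default, matches everything)
  95.64.0.0/11 (95.64.0.0 - 95.95.255.255)
  95.88.0.0/16 (95.88.0.0 - 95.88.255.255)
  95.88.128.0/18 (95.88.128.0 - 95.88.191.255)
Total matching entries: 4.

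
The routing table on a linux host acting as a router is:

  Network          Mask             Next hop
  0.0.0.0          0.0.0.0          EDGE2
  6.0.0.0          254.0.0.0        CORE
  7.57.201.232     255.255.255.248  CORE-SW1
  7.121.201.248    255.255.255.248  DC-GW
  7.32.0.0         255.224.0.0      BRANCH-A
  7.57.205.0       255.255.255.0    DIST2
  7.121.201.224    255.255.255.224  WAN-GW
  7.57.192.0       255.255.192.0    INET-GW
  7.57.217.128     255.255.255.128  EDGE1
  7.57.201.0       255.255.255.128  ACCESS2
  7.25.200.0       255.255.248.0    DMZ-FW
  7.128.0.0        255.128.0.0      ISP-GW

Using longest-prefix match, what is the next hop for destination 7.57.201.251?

INET-GW

Routes whose prefix contains 7.57.201.251:
  0.0.0.0/0 (default, matches everything) -> EDGE2
  6.0.0.0/7 (6.0.0.0 - 7.255.255.255) -> CORE
  7.32.0.0/11 (7.32.0.0 - 7.63.255.255) -> BRANCH-A
  7.57.192.0/18 (7.57.192.0 - 7.57.255.255) -> INET-GW
More-specific entries that do NOT match:
  7.57.201.232/29 (7.57.201.232 - 7.57.201.239) does not contain 7.57.201.251
  7.121.201.248/29 (7.121.201.248 - 7.121.201.255) does not contain 7.57.201.251
  7.121.201.224/27 (7.121.201.224 - 7.121.201.255) does not contain 7.57.201.251
  7.57.217.128/25 (7.57.217.128 - 7.57.217.255) does not contain 7.57.201.251
  7.57.201.0/25 (7.57.201.0 - 7.57.201.127) does not contain 7.57.201.251
  7.57.205.0/24 (7.57.205.0 - 7.57.205.255) does not contain 7.57.201.251
  7.25.200.0/21 (7.25.200.0 - 7.25.207.255) does not contain 7.57.201.251
Longest matching prefix is /18 -> next hop INET-GW.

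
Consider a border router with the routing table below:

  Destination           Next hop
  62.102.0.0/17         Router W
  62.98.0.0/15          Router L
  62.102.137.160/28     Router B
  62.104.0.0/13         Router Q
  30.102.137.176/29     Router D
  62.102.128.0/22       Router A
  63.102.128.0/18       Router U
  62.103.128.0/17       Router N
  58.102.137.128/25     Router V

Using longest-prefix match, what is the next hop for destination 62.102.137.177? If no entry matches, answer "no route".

no route

No entry's prefix contains 62.102.137.177; there is no default route.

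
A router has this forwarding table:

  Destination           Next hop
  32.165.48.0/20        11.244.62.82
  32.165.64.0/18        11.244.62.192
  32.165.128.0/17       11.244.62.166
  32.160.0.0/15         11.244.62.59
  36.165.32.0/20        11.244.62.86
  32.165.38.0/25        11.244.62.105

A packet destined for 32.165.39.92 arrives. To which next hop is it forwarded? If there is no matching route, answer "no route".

No entry's prefix contains 32.165.39.92; there is no default route.

no route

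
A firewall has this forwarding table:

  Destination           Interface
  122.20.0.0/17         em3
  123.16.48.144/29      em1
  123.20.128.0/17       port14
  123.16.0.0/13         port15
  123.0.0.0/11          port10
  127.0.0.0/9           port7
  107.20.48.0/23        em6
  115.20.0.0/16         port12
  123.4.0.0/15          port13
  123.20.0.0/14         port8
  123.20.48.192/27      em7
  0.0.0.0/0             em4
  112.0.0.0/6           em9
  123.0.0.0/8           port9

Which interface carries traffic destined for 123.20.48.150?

port8

Routes whose prefix contains 123.20.48.150:
  0.0.0.0/0 (default, matches everything) -> em4
  123.0.0.0/8 (123.0.0.0 - 123.255.255.255) -> port9
  123.0.0.0/11 (123.0.0.0 - 123.31.255.255) -> port10
  123.16.0.0/13 (123.16.0.0 - 123.23.255.255) -> port15
  123.20.0.0/14 (123.20.0.0 - 123.23.255.255) -> port8
More-specific entries that do NOT match:
  123.16.48.144/29 (123.16.48.144 - 123.16.48.151) does not contain 123.20.48.150
  123.20.48.192/27 (123.20.48.192 - 123.20.48.223) does not contain 123.20.48.150
  107.20.48.0/23 (107.20.48.0 - 107.20.49.255) does not contain 123.20.48.150
  122.20.0.0/17 (122.20.0.0 - 122.20.127.255) does not contain 123.20.48.150
  123.20.128.0/17 (123.20.128.0 - 123.20.255.255) does not contain 123.20.48.150
  115.20.0.0/16 (115.20.0.0 - 115.20.255.255) does not contain 123.20.48.150
  123.4.0.0/15 (123.4.0.0 - 123.5.255.255) does not contain 123.20.48.150
Longest matching prefix is /14 -> interface port8.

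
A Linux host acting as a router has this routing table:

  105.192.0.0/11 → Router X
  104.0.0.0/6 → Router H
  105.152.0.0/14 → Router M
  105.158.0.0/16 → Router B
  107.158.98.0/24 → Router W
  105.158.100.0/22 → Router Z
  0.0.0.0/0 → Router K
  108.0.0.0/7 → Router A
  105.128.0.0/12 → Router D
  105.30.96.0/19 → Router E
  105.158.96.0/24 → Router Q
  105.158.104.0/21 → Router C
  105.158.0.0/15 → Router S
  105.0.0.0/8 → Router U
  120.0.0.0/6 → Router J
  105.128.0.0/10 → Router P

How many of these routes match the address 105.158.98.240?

6

Prefixes containing 105.158.98.240:
  0.0.0.0/0 (default, matches everything)
  104.0.0.0/6 (104.0.0.0 - 107.255.255.255)
  105.0.0.0/8 (105.0.0.0 - 105.255.255.255)
  105.128.0.0/10 (105.128.0.0 - 105.191.255.255)
  105.158.0.0/15 (105.158.0.0 - 105.159.255.255)
  105.158.0.0/16 (105.158.0.0 - 105.158.255.255)
Total matching entries: 6.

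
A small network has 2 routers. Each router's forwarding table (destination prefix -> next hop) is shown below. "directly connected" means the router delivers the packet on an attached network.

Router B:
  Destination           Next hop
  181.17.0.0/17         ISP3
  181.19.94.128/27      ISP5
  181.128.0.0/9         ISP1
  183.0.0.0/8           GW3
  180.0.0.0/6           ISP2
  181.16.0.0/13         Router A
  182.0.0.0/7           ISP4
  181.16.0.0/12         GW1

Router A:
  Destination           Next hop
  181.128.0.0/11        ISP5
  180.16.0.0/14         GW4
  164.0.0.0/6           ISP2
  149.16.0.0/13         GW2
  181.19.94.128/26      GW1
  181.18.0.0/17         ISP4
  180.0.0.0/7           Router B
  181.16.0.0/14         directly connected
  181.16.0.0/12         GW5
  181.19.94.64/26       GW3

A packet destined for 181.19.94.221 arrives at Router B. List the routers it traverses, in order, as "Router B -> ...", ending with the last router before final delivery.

At Router B: longest match for 181.19.94.221 is 181.16.0.0/13 -> Router A
At Router A: longest match for 181.19.94.221 is 181.16.0.0/14 -> directly connected

Router B -> Router A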